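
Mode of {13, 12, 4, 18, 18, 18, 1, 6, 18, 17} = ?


Frequencies: 1:1, 4:1, 6:1, 12:1, 13:1, 17:1, 18:4
Max frequency = 4
Mode = 18

Mode = 18


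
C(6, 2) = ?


C(6,2) = 6!/(2! × 4!)
= 720/(2 × 24)
= 15

C(6,2) = 15


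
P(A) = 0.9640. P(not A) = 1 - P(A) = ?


P(not A) = 1 - 0.9640 = 0.0360

P(not A) = 0.0360


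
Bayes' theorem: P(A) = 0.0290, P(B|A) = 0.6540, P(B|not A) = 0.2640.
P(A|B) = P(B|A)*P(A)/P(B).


P(B) = P(B|A)*P(A) + P(B|A')*P(A')
= 0.6540*0.0290 + 0.2640*0.9710
= 0.018966 + 0.256344 = 0.275310
P(A|B) = 0.018966/0.275310 = 0.0689

P(A|B) = 0.0689


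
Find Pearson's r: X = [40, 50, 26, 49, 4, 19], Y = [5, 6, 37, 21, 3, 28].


Mean X = 31.3333, Mean Y = 16.6667
SD X = 16.649992, SD Y = 12.892720
Cov = -16.388889
r = -16.388889/(16.649992*12.892720) = -0.0763

r = -0.0763


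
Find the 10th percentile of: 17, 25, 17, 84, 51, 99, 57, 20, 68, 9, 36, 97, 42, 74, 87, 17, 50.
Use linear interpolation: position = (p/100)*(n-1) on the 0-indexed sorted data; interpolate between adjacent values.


Sorted: 9, 17, 17, 17, 20, 25, 36, 42, 50, 51, 57, 68, 74, 84, 87, 97, 99
n = 17
Index = 10/100 * 16 = 1.6000
Lower = data[1] = 17, Upper = data[2] = 17
P10 = 17 + 0.6000*(0) = 17.0000

P10 = 17.0000


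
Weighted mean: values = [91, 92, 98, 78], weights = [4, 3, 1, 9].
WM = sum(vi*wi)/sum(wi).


Numerator = 91*4 + 92*3 + 98*1 + 78*9 = 1440
Denominator = 4 + 3 + 1 + 9 = 17
WM = 1440/17 = 84.7059

WM = 84.7059


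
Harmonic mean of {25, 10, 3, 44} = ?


Sum of reciprocals = 1/25 + 1/10 + 1/3 + 1/44 = 0.496061
HM = 4/0.496061 = 8.0635

HM = 8.0635


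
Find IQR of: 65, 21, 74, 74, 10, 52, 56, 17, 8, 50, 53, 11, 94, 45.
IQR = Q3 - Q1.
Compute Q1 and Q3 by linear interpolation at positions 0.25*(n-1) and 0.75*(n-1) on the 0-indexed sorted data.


Sorted: 8, 10, 11, 17, 21, 45, 50, 52, 53, 56, 65, 74, 74, 94
Q1 (25th %ile) = 18.0000
Q3 (75th %ile) = 62.7500
IQR = 62.7500 - 18.0000 = 44.7500

IQR = 44.7500


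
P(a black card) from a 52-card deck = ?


26 black cards in 52 cards
P = 26/52 = 0.5000

P = 0.5000


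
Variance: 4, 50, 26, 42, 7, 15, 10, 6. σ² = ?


Mean = 20.0000
Squared deviations: 256.0000, 900.0000, 36.0000, 484.0000, 169.0000, 25.0000, 100.0000, 196.0000
Sum = 2166.0000
Variance = 2166.0000/8 = 270.7500

Variance = 270.7500


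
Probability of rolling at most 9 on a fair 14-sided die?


Favorable outcomes (roll ≤ 9): 9
Total outcomes = 14
P = 9/14 = 0.6429

P = 0.6429


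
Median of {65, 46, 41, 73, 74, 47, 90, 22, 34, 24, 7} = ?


Sorted: 7, 22, 24, 34, 41, 46, 47, 65, 73, 74, 90
n = 11 (odd)
Middle value = 46

Median = 46


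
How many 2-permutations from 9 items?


P(9,2) = 9!/7!
= 362880/5040
= 72

P(9,2) = 72


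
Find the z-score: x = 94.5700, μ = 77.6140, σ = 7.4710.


z = (94.5700 - 77.6140)/7.4710
= 16.9560/7.4710
= 2.2696

z = 2.2696


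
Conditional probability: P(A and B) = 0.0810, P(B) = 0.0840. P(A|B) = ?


P(A|B) = 0.0810/0.0840 = 0.9643

P(A|B) = 0.9643


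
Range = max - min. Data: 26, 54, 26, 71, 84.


Max = 84, Min = 26
Range = 84 - 26 = 58

Range = 58


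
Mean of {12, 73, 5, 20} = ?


Sum = 12 + 73 + 5 + 20 = 110
n = 4
Mean = 110/4 = 27.5000

Mean = 27.5000


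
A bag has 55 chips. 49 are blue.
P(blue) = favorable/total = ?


P = 49/55 = 0.8909

P = 0.8909


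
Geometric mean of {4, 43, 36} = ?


Product = 4 × 43 × 36 = 6192
GM = 6192^(1/3) = 18.3630

GM = 18.3630


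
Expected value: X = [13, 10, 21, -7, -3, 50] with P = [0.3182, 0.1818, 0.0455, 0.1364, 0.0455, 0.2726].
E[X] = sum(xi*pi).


E[X] = 13*0.3182 + 10*0.1818 + 21*0.0455 - 7*0.1364 - 3*0.0455 + 50*0.2726
= 4.1366 + 1.8180 + 0.9555 - 0.9548 - 0.1365 + 13.6300
= 19.4488

E[X] = 19.4488


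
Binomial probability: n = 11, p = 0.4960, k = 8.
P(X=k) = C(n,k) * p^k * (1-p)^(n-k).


C(11,8) = 165
p^8 = 0.003663
(1-p)^3 = 0.128024
P = 165 * 0.003663 * 0.128024 = 0.0774

P(X=8) = 0.0774


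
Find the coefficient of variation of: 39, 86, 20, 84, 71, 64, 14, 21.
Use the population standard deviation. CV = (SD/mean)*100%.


Mean = 49.8750
SD = 27.9439
CV = (27.9439/49.8750)*100 = 56.0278%

CV = 56.0278%


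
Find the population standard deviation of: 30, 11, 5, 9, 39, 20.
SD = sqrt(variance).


Mean = 19.0000
Variance = 147.0000
SD = sqrt(147.0000) = 12.1244

SD = 12.1244


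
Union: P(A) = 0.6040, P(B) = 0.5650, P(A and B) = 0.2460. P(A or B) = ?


P(A∪B) = 0.6040 + 0.5650 - 0.2460
= 1.1690 - 0.2460
= 0.9230

P(A∪B) = 0.9230


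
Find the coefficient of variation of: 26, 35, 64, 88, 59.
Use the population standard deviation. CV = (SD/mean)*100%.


Mean = 54.4000
SD = 22.0236
CV = (22.0236/54.4000)*100 = 40.4846%

CV = 40.4846%


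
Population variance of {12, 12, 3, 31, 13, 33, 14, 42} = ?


Mean = 20.0000
Squared deviations: 64.0000, 64.0000, 289.0000, 121.0000, 49.0000, 169.0000, 36.0000, 484.0000
Sum = 1276.0000
Variance = 1276.0000/8 = 159.5000

Variance = 159.5000


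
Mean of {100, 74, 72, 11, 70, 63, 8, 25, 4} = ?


Sum = 100 + 74 + 72 + 11 + 70 + 63 + 8 + 25 + 4 = 427
n = 9
Mean = 427/9 = 47.4444

Mean = 47.4444


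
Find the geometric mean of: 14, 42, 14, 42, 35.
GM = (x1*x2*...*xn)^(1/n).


Product = 14 × 42 × 14 × 42 × 35 = 12101040
GM = 12101040^(1/5) = 26.0954

GM = 26.0954


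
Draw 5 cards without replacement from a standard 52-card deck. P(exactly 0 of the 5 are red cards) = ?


Hypergeometric: P(X=0) = C(26,0)·C(26,5) / C(52,5)
= 1 × 65780 / 2598960
= 65780/2598960 = 0.0253

P = 0.0253


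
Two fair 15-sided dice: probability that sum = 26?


Total outcomes = 15×15 = 225
Favorable (sum = 26): 5
P = 5/225 = 0.0222

P = 0.0222


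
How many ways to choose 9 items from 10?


C(10,9) = 10!/(9! × 1!)
= 3628800/(362880 × 1)
= 10

C(10,9) = 10


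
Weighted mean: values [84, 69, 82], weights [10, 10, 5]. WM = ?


Numerator = 84*10 + 69*10 + 82*5 = 1940
Denominator = 10 + 10 + 5 = 25
WM = 1940/25 = 77.6000

WM = 77.6000


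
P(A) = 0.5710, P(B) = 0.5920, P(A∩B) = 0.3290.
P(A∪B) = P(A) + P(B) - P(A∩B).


P(A∪B) = 0.5710 + 0.5920 - 0.3290
= 1.1630 - 0.3290
= 0.8340

P(A∪B) = 0.8340


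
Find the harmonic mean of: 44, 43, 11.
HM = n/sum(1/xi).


Sum of reciprocals = 1/44 + 1/43 + 1/11 = 0.136892
HM = 3/0.136892 = 21.9151

HM = 21.9151


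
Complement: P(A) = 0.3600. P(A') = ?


P(not A) = 1 - 0.3600 = 0.6400

P(not A) = 0.6400


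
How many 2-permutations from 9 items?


P(9,2) = 9!/7!
= 362880/5040
= 72

P(9,2) = 72


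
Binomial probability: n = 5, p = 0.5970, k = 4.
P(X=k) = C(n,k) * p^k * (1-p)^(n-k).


C(5,4) = 5
p^4 = 0.127027
(1-p)^1 = 0.403000
P = 5 * 0.127027 * 0.403000 = 0.2560

P(X=4) = 0.2560


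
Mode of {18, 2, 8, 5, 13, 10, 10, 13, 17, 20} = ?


Frequencies: 2:1, 5:1, 8:1, 10:2, 13:2, 17:1, 18:1, 20:1
Max frequency = 2
Mode = 10, 13

Mode = 10, 13


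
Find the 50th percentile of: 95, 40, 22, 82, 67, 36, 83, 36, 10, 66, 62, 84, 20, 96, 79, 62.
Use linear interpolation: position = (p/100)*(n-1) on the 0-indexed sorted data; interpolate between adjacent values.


Sorted: 10, 20, 22, 36, 36, 40, 62, 62, 66, 67, 79, 82, 83, 84, 95, 96
n = 16
Index = 50/100 * 15 = 7.5000
Lower = data[7] = 62, Upper = data[8] = 66
P50 = 62 + 0.5000*(4) = 64.0000

P50 = 64.0000


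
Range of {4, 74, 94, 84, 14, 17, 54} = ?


Max = 94, Min = 4
Range = 94 - 4 = 90

Range = 90


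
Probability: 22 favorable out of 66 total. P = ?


P = 22/66 = 0.3333

P = 0.3333


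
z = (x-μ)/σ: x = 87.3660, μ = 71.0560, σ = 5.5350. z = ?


z = (87.3660 - 71.0560)/5.5350
= 16.3100/5.5350
= 2.9467

z = 2.9467


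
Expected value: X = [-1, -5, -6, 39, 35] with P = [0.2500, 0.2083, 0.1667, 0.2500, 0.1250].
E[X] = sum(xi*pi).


E[X] = -1*0.2500 - 5*0.2083 - 6*0.1667 + 39*0.2500 + 35*0.1250
= -0.2500 - 1.0415 - 1.0002 + 9.7500 + 4.3750
= 11.8333

E[X] = 11.8333


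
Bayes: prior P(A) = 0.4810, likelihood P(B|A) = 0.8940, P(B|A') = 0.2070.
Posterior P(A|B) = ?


P(B) = P(B|A)*P(A) + P(B|A')*P(A')
= 0.8940*0.4810 + 0.2070*0.5190
= 0.430014 + 0.107433 = 0.537447
P(A|B) = 0.430014/0.537447 = 0.8001

P(A|B) = 0.8001


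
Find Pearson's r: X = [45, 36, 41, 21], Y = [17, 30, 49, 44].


Mean X = 35.7500, Mean Y = 35.0000
SD X = 9.093267, SD Y = 12.509996
Cov = -56.750000
r = -56.750000/(9.093267*12.509996) = -0.4989

r = -0.4989


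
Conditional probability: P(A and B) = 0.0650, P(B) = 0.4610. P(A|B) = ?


P(A|B) = 0.0650/0.4610 = 0.1410

P(A|B) = 0.1410


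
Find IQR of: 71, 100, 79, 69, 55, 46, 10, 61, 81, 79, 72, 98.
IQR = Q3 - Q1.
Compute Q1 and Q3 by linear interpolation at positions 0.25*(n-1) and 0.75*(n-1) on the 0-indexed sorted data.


Sorted: 10, 46, 55, 61, 69, 71, 72, 79, 79, 81, 98, 100
Q1 (25th %ile) = 59.5000
Q3 (75th %ile) = 79.5000
IQR = 79.5000 - 59.5000 = 20.0000

IQR = 20.0000


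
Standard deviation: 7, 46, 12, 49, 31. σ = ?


Mean = 29.0000
Variance = 293.2000
SD = sqrt(293.2000) = 17.1231

SD = 17.1231


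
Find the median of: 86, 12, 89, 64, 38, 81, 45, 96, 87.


Sorted: 12, 38, 45, 64, 81, 86, 87, 89, 96
n = 9 (odd)
Middle value = 81

Median = 81


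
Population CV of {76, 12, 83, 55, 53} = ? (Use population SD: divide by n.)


Mean = 55.8000
SD = 24.7984
CV = (24.7984/55.8000)*100 = 44.4416%

CV = 44.4416%


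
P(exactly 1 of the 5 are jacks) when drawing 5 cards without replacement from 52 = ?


Hypergeometric: P(X=1) = C(4,1)·C(48,4) / C(52,5)
= 4 × 194580 / 2598960
= 778320/2598960 = 0.2995

P = 0.2995


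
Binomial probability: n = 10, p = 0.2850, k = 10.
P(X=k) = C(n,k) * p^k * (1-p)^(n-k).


C(10,10) = 1
p^10 = 3.535482e-06
(1-p)^0 = 1.000000
P = 1 * 3.535482e-06 * 1.000000 = 3.5355e-06

P(X=10) = 3.5355e-06


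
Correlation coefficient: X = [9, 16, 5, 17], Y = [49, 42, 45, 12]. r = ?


Mean X = 11.7500, Mean Y = 37.0000
SD X = 4.968652, SD Y = 14.645819
Cov = -49.250000
r = -49.250000/(4.968652*14.645819) = -0.6768

r = -0.6768


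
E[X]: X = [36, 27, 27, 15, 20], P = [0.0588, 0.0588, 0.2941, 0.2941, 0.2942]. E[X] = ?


E[X] = 36*0.0588 + 27*0.0588 + 27*0.2941 + 15*0.2941 + 20*0.2942
= 2.1168 + 1.5876 + 7.9407 + 4.4115 + 5.8840
= 21.9406

E[X] = 21.9406


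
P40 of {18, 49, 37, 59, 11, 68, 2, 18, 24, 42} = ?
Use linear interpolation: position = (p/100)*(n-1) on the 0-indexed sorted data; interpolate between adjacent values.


Sorted: 2, 11, 18, 18, 24, 37, 42, 49, 59, 68
n = 10
Index = 40/100 * 9 = 3.6000
Lower = data[3] = 18, Upper = data[4] = 24
P40 = 18 + 0.6000*(6) = 21.6000

P40 = 21.6000


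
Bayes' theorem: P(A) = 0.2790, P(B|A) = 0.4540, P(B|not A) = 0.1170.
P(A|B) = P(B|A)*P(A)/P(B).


P(B) = P(B|A)*P(A) + P(B|A')*P(A')
= 0.4540*0.2790 + 0.1170*0.7210
= 0.126666 + 0.084357 = 0.211023
P(A|B) = 0.126666/0.211023 = 0.6002

P(A|B) = 0.6002


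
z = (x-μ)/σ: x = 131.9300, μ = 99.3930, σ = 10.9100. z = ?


z = (131.9300 - 99.3930)/10.9100
= 32.5370/10.9100
= 2.9823

z = 2.9823


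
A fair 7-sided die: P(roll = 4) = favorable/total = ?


Favorable outcomes (roll = 4): 1
Total outcomes = 7
P = 1/7 = 0.1429

P = 0.1429


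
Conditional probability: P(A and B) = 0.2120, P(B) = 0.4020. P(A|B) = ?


P(A|B) = 0.2120/0.4020 = 0.5274

P(A|B) = 0.5274


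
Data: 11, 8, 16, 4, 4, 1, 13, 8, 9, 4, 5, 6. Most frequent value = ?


Frequencies: 1:1, 4:3, 5:1, 6:1, 8:2, 9:1, 11:1, 13:1, 16:1
Max frequency = 3
Mode = 4

Mode = 4


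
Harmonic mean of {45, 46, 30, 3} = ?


Sum of reciprocals = 1/45 + 1/46 + 1/30 + 1/3 = 0.410628
HM = 4/0.410628 = 9.7412

HM = 9.7412


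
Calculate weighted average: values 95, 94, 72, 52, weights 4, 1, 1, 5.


Numerator = 95*4 + 94*1 + 72*1 + 52*5 = 806
Denominator = 4 + 1 + 1 + 5 = 11
WM = 806/11 = 73.2727

WM = 73.2727


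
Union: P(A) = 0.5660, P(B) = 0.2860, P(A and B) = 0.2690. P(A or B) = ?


P(A∪B) = 0.5660 + 0.2860 - 0.2690
= 0.8520 - 0.2690
= 0.5830

P(A∪B) = 0.5830


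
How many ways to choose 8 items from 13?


C(13,8) = 13!/(8! × 5!)
= 6227020800/(40320 × 120)
= 1287

C(13,8) = 1287


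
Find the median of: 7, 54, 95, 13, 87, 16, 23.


Sorted: 7, 13, 16, 23, 54, 87, 95
n = 7 (odd)
Middle value = 23

Median = 23


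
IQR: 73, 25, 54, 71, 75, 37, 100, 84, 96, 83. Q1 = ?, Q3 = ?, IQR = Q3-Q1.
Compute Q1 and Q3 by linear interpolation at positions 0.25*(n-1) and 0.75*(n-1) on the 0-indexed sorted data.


Sorted: 25, 37, 54, 71, 73, 75, 83, 84, 96, 100
Q1 (25th %ile) = 58.2500
Q3 (75th %ile) = 83.7500
IQR = 83.7500 - 58.2500 = 25.5000

IQR = 25.5000


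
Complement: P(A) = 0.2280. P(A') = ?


P(not A) = 1 - 0.2280 = 0.7720

P(not A) = 0.7720


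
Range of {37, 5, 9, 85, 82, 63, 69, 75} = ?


Max = 85, Min = 5
Range = 85 - 5 = 80

Range = 80


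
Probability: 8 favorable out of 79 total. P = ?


P = 8/79 = 0.1013

P = 0.1013


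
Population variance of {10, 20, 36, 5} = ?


Mean = 17.7500
Squared deviations: 60.0625, 5.0625, 333.0625, 162.5625
Sum = 560.7500
Variance = 560.7500/4 = 140.1875

Variance = 140.1875


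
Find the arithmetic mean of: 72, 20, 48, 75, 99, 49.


Sum = 72 + 20 + 48 + 75 + 99 + 49 = 363
n = 6
Mean = 363/6 = 60.5000

Mean = 60.5000


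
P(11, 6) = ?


P(11,6) = 11!/5!
= 39916800/120
= 332640

P(11,6) = 332640


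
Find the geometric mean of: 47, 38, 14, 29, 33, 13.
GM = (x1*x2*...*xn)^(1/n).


Product = 47 × 38 × 14 × 29 × 33 × 13 = 311074764
GM = 311074764^(1/6) = 26.0302

GM = 26.0302


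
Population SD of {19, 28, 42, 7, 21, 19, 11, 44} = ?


Mean = 23.8750
Variance = 157.1094
SD = sqrt(157.1094) = 12.5343

SD = 12.5343


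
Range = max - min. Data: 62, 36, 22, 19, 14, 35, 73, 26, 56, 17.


Max = 73, Min = 14
Range = 73 - 14 = 59

Range = 59


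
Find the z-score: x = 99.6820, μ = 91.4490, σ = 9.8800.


z = (99.6820 - 91.4490)/9.8800
= 8.2330/9.8800
= 0.8333

z = 0.8333


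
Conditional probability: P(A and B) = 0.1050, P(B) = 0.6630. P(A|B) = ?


P(A|B) = 0.1050/0.6630 = 0.1584

P(A|B) = 0.1584


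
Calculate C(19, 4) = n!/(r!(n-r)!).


C(19,4) = 19!/(4! × 15!)
= 121645100408832000/(24 × 1307674368000)
= 3876

C(19,4) = 3876


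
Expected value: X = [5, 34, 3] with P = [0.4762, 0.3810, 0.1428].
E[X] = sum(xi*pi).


E[X] = 5*0.4762 + 34*0.3810 + 3*0.1428
= 2.3810 + 12.9540 + 0.4284
= 15.7634

E[X] = 15.7634


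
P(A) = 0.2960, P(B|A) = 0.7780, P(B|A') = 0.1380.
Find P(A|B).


P(B) = P(B|A)*P(A) + P(B|A')*P(A')
= 0.7780*0.2960 + 0.1380*0.7040
= 0.230288 + 0.097152 = 0.327440
P(A|B) = 0.230288/0.327440 = 0.7033

P(A|B) = 0.7033


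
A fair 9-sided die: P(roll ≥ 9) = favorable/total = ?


Favorable outcomes (roll ≥ 9): 1
Total outcomes = 9
P = 1/9 = 0.1111

P = 0.1111


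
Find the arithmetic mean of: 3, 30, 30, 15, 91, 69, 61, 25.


Sum = 3 + 30 + 30 + 15 + 91 + 69 + 61 + 25 = 324
n = 8
Mean = 324/8 = 40.5000

Mean = 40.5000


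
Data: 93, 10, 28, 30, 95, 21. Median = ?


Sorted: 10, 21, 28, 30, 93, 95
n = 6 (even)
Middle values: 28 and 30
Median = (28+30)/2 = 29.0000

Median = 29.0000


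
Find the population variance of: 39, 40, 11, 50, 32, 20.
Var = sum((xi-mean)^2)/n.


Mean = 32.0000
Squared deviations: 49.0000, 64.0000, 441.0000, 324.0000, 0, 144.0000
Sum = 1022.0000
Variance = 1022.0000/6 = 170.3333

Variance = 170.3333


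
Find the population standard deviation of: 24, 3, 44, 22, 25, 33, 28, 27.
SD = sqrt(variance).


Mean = 25.7500
Variance = 115.9375
SD = sqrt(115.9375) = 10.7674

SD = 10.7674


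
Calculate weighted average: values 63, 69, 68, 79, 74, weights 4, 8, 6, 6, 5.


Numerator = 63*4 + 69*8 + 68*6 + 79*6 + 74*5 = 2056
Denominator = 4 + 8 + 6 + 6 + 5 = 29
WM = 2056/29 = 70.8966

WM = 70.8966


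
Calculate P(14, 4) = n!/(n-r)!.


P(14,4) = 14!/10!
= 87178291200/3628800
= 24024

P(14,4) = 24024


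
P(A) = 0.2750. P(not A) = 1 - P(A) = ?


P(not A) = 1 - 0.2750 = 0.7250

P(not A) = 0.7250


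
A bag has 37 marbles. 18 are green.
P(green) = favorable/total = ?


P = 18/37 = 0.4865

P = 0.4865


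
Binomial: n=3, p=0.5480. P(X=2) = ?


C(3,2) = 3
p^2 = 0.300304
(1-p)^1 = 0.452000
P = 3 * 0.300304 * 0.452000 = 0.4072

P(X=2) = 0.4072


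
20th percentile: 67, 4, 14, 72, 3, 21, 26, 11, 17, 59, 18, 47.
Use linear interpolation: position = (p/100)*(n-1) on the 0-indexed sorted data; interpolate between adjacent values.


Sorted: 3, 4, 11, 14, 17, 18, 21, 26, 47, 59, 67, 72
n = 12
Index = 20/100 * 11 = 2.2000
Lower = data[2] = 11, Upper = data[3] = 14
P20 = 11 + 0.2000*(3) = 11.6000

P20 = 11.6000


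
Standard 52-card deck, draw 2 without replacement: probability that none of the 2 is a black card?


P(no black cards) = (26/52) × (25/51)
= 0.2451

P = 0.2451


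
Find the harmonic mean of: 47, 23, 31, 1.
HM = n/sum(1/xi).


Sum of reciprocals = 1/47 + 1/23 + 1/31 + 1/1 = 1.097013
HM = 4/1.097013 = 3.6463

HM = 3.6463


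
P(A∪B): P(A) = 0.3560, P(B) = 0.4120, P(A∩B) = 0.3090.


P(A∪B) = 0.3560 + 0.4120 - 0.3090
= 0.7680 - 0.3090
= 0.4590

P(A∪B) = 0.4590


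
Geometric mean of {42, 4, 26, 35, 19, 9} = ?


Product = 42 × 4 × 26 × 35 × 19 × 9 = 26142480
GM = 26142480^(1/6) = 17.2276

GM = 17.2276


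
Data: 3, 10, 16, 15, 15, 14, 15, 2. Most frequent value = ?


Frequencies: 2:1, 3:1, 10:1, 14:1, 15:3, 16:1
Max frequency = 3
Mode = 15

Mode = 15


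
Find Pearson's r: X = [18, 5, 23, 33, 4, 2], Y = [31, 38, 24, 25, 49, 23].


Mean X = 14.1667, Mean Y = 31.6667
SD X = 11.422444, SD Y = 9.303524
Cov = -54.111111
r = -54.111111/(11.422444*9.303524) = -0.5092

r = -0.5092


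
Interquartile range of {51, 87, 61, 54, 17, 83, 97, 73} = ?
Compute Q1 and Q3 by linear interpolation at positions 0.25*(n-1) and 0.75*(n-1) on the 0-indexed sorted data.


Sorted: 17, 51, 54, 61, 73, 83, 87, 97
Q1 (25th %ile) = 53.2500
Q3 (75th %ile) = 84.0000
IQR = 84.0000 - 53.2500 = 30.7500

IQR = 30.7500


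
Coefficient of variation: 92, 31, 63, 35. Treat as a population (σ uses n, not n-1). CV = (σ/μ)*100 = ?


Mean = 55.2500
SD = 24.5395
CV = (24.5395/55.2500)*100 = 44.4154%

CV = 44.4154%


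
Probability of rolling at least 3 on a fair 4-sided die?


Favorable outcomes (roll ≥ 3): 2
Total outcomes = 4
P = 2/4 = 0.5000

P = 0.5000


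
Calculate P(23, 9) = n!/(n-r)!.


P(23,9) = 23!/14!
= 25852016738884976640000/87178291200
= 296541907200

P(23,9) = 296541907200


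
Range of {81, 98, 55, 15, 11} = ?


Max = 98, Min = 11
Range = 98 - 11 = 87

Range = 87


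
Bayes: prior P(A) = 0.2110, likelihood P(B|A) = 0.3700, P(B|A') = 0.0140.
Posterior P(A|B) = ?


P(B) = P(B|A)*P(A) + P(B|A')*P(A')
= 0.3700*0.2110 + 0.0140*0.7890
= 0.078070 + 0.011046 = 0.089116
P(A|B) = 0.078070/0.089116 = 0.8760

P(A|B) = 0.8760


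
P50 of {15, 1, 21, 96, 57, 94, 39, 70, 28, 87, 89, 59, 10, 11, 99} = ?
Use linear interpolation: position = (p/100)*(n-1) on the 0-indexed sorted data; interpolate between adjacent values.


Sorted: 1, 10, 11, 15, 21, 28, 39, 57, 59, 70, 87, 89, 94, 96, 99
n = 15
Index = 50/100 * 14 = 7.0000
Lower = data[7] = 57, Upper = data[8] = 59
P50 = 57 + 0*(2) = 57.0000

P50 = 57.0000


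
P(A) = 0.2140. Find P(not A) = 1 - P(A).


P(not A) = 1 - 0.2140 = 0.7860

P(not A) = 0.7860


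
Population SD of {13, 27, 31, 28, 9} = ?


Mean = 21.6000
Variance = 78.2400
SD = sqrt(78.2400) = 8.8453

SD = 8.8453


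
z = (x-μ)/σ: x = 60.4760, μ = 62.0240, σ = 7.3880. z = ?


z = (60.4760 - 62.0240)/7.3880
= -1.5480/7.3880
= -0.2095

z = -0.2095


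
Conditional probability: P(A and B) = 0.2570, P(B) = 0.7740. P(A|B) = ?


P(A|B) = 0.2570/0.7740 = 0.3320

P(A|B) = 0.3320


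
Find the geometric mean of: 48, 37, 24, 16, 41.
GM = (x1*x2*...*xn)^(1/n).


Product = 48 × 37 × 24 × 16 × 41 = 27961344
GM = 27961344^(1/5) = 30.8540

GM = 30.8540


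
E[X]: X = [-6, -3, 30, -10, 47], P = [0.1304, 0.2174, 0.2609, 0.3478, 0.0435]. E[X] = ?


E[X] = -6*0.1304 - 3*0.2174 + 30*0.2609 - 10*0.3478 + 47*0.0435
= -0.7824 - 0.6522 + 7.8270 - 3.4780 + 2.0445
= 4.9589

E[X] = 4.9589


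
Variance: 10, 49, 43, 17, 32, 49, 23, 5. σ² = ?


Mean = 28.5000
Squared deviations: 342.2500, 420.2500, 210.2500, 132.2500, 12.2500, 420.2500, 30.2500, 552.2500
Sum = 2120.0000
Variance = 2120.0000/8 = 265.0000

Variance = 265.0000


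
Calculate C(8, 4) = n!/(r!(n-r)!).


C(8,4) = 8!/(4! × 4!)
= 40320/(24 × 24)
= 70

C(8,4) = 70


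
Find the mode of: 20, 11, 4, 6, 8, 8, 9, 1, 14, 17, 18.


Frequencies: 1:1, 4:1, 6:1, 8:2, 9:1, 11:1, 14:1, 17:1, 18:1, 20:1
Max frequency = 2
Mode = 8

Mode = 8


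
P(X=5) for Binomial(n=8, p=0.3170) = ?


C(8,5) = 56
p^5 = 0.003201
(1-p)^3 = 0.318612
P = 56 * 0.003201 * 0.318612 = 0.0571

P(X=5) = 0.0571


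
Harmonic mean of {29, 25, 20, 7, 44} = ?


Sum of reciprocals = 1/29 + 1/25 + 1/20 + 1/7 + 1/44 = 0.290067
HM = 5/0.290067 = 17.2374

HM = 17.2374


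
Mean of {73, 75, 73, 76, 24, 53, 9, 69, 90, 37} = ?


Sum = 73 + 75 + 73 + 76 + 24 + 53 + 9 + 69 + 90 + 37 = 579
n = 10
Mean = 579/10 = 57.9000

Mean = 57.9000


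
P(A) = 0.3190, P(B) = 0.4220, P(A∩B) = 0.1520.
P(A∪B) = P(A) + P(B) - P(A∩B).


P(A∪B) = 0.3190 + 0.4220 - 0.1520
= 0.7410 - 0.1520
= 0.5890

P(A∪B) = 0.5890


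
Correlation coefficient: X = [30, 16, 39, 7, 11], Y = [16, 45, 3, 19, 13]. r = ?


Mean X = 20.6000, Mean Y = 19.2000
SD X = 12.043255, SD Y = 13.977124
Cov = -76.920000
r = -76.920000/(12.043255*13.977124) = -0.4570

r = -0.4570


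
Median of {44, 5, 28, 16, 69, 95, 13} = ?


Sorted: 5, 13, 16, 28, 44, 69, 95
n = 7 (odd)
Middle value = 28

Median = 28


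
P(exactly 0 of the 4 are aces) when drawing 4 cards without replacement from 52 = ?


Hypergeometric: P(X=0) = C(4,0)·C(48,4) / C(52,4)
= 1 × 194580 / 270725
= 194580/270725 = 0.7187

P = 0.7187


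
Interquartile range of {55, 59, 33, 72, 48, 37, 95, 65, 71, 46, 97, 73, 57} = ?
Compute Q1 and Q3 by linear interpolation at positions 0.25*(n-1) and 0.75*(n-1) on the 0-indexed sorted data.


Sorted: 33, 37, 46, 48, 55, 57, 59, 65, 71, 72, 73, 95, 97
Q1 (25th %ile) = 48.0000
Q3 (75th %ile) = 72.0000
IQR = 72.0000 - 48.0000 = 24.0000

IQR = 24.0000


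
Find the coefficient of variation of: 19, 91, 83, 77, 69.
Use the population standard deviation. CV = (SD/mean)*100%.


Mean = 67.8000
SD = 25.4433
CV = (25.4433/67.8000)*100 = 37.5269%

CV = 37.5269%


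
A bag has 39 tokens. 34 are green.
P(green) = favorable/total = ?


P = 34/39 = 0.8718

P = 0.8718


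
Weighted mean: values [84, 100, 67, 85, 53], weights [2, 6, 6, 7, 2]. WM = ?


Numerator = 84*2 + 100*6 + 67*6 + 85*7 + 53*2 = 1871
Denominator = 2 + 6 + 6 + 7 + 2 = 23
WM = 1871/23 = 81.3478

WM = 81.3478


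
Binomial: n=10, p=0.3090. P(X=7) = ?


C(10,7) = 120
p^7 = 0.000269
(1-p)^3 = 0.329939
P = 120 * 0.000269 * 0.329939 = 0.0106

P(X=7) = 0.0106


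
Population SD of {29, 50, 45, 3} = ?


Mean = 31.7500
Variance = 335.6875
SD = sqrt(335.6875) = 18.3218

SD = 18.3218


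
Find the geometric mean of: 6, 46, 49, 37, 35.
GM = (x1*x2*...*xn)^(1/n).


Product = 6 × 46 × 49 × 37 × 35 = 17513580
GM = 17513580^(1/5) = 28.0980

GM = 28.0980


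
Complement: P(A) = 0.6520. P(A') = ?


P(not A) = 1 - 0.6520 = 0.3480

P(not A) = 0.3480


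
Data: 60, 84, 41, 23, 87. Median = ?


Sorted: 23, 41, 60, 84, 87
n = 5 (odd)
Middle value = 60

Median = 60


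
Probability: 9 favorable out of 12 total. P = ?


P = 9/12 = 0.7500

P = 0.7500


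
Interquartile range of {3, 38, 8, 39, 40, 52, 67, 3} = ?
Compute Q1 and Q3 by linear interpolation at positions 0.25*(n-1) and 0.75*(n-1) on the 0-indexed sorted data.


Sorted: 3, 3, 8, 38, 39, 40, 52, 67
Q1 (25th %ile) = 6.7500
Q3 (75th %ile) = 43.0000
IQR = 43.0000 - 6.7500 = 36.2500

IQR = 36.2500


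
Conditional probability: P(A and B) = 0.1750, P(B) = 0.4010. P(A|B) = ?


P(A|B) = 0.1750/0.4010 = 0.4364

P(A|B) = 0.4364


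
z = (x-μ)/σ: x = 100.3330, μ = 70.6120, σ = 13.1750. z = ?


z = (100.3330 - 70.6120)/13.1750
= 29.7210/13.1750
= 2.2559

z = 2.2559


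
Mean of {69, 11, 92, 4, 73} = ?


Sum = 69 + 11 + 92 + 4 + 73 = 249
n = 5
Mean = 249/5 = 49.8000

Mean = 49.8000


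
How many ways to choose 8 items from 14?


C(14,8) = 14!/(8! × 6!)
= 87178291200/(40320 × 720)
= 3003

C(14,8) = 3003


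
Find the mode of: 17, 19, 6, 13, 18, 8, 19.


Frequencies: 6:1, 8:1, 13:1, 17:1, 18:1, 19:2
Max frequency = 2
Mode = 19

Mode = 19


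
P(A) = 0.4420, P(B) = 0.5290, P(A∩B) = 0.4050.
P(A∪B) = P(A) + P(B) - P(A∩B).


P(A∪B) = 0.4420 + 0.5290 - 0.4050
= 0.9710 - 0.4050
= 0.5660

P(A∪B) = 0.5660


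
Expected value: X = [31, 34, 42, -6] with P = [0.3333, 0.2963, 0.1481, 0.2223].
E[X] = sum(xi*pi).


E[X] = 31*0.3333 + 34*0.2963 + 42*0.1481 - 6*0.2223
= 10.3323 + 10.0742 + 6.2202 - 1.3338
= 25.2929

E[X] = 25.2929


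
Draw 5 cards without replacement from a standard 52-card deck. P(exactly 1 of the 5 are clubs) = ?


Hypergeometric: P(X=1) = C(13,1)·C(39,4) / C(52,5)
= 13 × 82251 / 2598960
= 1069263/2598960 = 0.4114

P = 0.4114


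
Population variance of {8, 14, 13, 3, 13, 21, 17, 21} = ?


Mean = 13.7500
Squared deviations: 33.0625, 0.0625, 0.5625, 115.5625, 0.5625, 52.5625, 10.5625, 52.5625
Sum = 265.5000
Variance = 265.5000/8 = 33.1875

Variance = 33.1875


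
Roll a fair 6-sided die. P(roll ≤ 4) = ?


Favorable outcomes (roll ≤ 4): 4
Total outcomes = 6
P = 4/6 = 0.6667

P = 0.6667


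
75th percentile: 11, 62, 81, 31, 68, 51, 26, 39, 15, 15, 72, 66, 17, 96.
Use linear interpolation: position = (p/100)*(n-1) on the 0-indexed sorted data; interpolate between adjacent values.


Sorted: 11, 15, 15, 17, 26, 31, 39, 51, 62, 66, 68, 72, 81, 96
n = 14
Index = 75/100 * 13 = 9.7500
Lower = data[9] = 66, Upper = data[10] = 68
P75 = 66 + 0.7500*(2) = 67.5000

P75 = 67.5000


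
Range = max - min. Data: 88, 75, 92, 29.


Max = 92, Min = 29
Range = 92 - 29 = 63

Range = 63


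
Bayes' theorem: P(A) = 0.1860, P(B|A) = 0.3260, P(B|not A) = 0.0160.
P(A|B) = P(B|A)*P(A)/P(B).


P(B) = P(B|A)*P(A) + P(B|A')*P(A')
= 0.3260*0.1860 + 0.0160*0.8140
= 0.060636 + 0.013024 = 0.073660
P(A|B) = 0.060636/0.073660 = 0.8232

P(A|B) = 0.8232


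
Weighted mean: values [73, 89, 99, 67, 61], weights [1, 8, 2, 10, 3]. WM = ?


Numerator = 73*1 + 89*8 + 99*2 + 67*10 + 61*3 = 1836
Denominator = 1 + 8 + 2 + 10 + 3 = 24
WM = 1836/24 = 76.5000

WM = 76.5000


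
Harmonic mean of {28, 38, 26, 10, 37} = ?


Sum of reciprocals = 1/28 + 1/38 + 1/26 + 1/10 + 1/37 = 0.227519
HM = 5/0.227519 = 21.9762

HM = 21.9762


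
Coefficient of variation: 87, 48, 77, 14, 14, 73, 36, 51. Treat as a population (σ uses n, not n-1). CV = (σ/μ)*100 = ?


Mean = 50.0000
SD = 26.0288
CV = (26.0288/50.0000)*100 = 52.0577%

CV = 52.0577%


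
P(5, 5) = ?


P(5,5) = 5!/0!
= 120/1
= 120

P(5,5) = 120


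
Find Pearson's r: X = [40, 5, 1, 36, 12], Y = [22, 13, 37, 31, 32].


Mean X = 18.8000, Mean Y = 27.0000
SD X = 16.117072, SD Y = 8.508819
Cov = -11.200000
r = -11.200000/(16.117072*8.508819) = -0.0817

r = -0.0817


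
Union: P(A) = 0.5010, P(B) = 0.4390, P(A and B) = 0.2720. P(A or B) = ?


P(A∪B) = 0.5010 + 0.4390 - 0.2720
= 0.9400 - 0.2720
= 0.6680

P(A∪B) = 0.6680


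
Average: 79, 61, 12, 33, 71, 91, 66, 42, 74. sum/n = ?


Sum = 79 + 61 + 12 + 33 + 71 + 91 + 66 + 42 + 74 = 529
n = 9
Mean = 529/9 = 58.7778

Mean = 58.7778


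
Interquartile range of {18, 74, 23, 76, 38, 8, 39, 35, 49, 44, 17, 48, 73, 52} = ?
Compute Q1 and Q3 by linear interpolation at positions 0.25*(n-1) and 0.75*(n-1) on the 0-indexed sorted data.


Sorted: 8, 17, 18, 23, 35, 38, 39, 44, 48, 49, 52, 73, 74, 76
Q1 (25th %ile) = 26.0000
Q3 (75th %ile) = 51.2500
IQR = 51.2500 - 26.0000 = 25.2500

IQR = 25.2500


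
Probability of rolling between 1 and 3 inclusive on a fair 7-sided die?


Favorable outcomes (1 ≤ roll ≤ 3): 3
Total outcomes = 7
P = 3/7 = 0.4286

P = 0.4286


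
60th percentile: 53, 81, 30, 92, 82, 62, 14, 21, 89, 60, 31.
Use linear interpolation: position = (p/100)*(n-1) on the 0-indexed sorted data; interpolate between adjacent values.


Sorted: 14, 21, 30, 31, 53, 60, 62, 81, 82, 89, 92
n = 11
Index = 60/100 * 10 = 6.0000
Lower = data[6] = 62, Upper = data[7] = 81
P60 = 62 + 0*(19) = 62.0000

P60 = 62.0000


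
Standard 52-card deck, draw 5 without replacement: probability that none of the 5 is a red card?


P(no red cards) = (26/52) × (25/51) × (24/50) × (23/49) × (22/48)
= 0.0253

P = 0.0253


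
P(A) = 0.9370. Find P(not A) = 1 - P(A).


P(not A) = 1 - 0.9370 = 0.0630

P(not A) = 0.0630


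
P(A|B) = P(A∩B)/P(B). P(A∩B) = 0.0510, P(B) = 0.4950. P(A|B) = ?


P(A|B) = 0.0510/0.4950 = 0.1030

P(A|B) = 0.1030


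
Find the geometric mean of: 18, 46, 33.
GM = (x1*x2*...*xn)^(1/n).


Product = 18 × 46 × 33 = 27324
GM = 27324^(1/3) = 30.1195

GM = 30.1195


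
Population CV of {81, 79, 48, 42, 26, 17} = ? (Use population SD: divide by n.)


Mean = 48.8333
SD = 24.2447
CV = (24.2447/48.8333)*100 = 49.6479%

CV = 49.6479%


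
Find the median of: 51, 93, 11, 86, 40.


Sorted: 11, 40, 51, 86, 93
n = 5 (odd)
Middle value = 51

Median = 51


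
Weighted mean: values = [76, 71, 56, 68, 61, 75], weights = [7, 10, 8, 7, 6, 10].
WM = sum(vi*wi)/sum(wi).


Numerator = 76*7 + 71*10 + 56*8 + 68*7 + 61*6 + 75*10 = 3282
Denominator = 7 + 10 + 8 + 7 + 6 + 10 = 48
WM = 3282/48 = 68.3750

WM = 68.3750


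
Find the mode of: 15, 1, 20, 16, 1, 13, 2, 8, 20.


Frequencies: 1:2, 2:1, 8:1, 13:1, 15:1, 16:1, 20:2
Max frequency = 2
Mode = 1, 20

Mode = 1, 20


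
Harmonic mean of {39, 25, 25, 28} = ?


Sum of reciprocals = 1/39 + 1/25 + 1/25 + 1/28 = 0.141355
HM = 4/0.141355 = 28.2975

HM = 28.2975


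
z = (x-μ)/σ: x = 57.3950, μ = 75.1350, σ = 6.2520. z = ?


z = (57.3950 - 75.1350)/6.2520
= -17.7400/6.2520
= -2.8375

z = -2.8375


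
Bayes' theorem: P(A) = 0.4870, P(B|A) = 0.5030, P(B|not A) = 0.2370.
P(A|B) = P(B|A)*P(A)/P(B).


P(B) = P(B|A)*P(A) + P(B|A')*P(A')
= 0.5030*0.4870 + 0.2370*0.5130
= 0.244961 + 0.121581 = 0.366542
P(A|B) = 0.244961/0.366542 = 0.6683

P(A|B) = 0.6683


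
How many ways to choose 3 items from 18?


C(18,3) = 18!/(3! × 15!)
= 6402373705728000/(6 × 1307674368000)
= 816

C(18,3) = 816


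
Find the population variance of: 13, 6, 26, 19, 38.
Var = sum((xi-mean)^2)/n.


Mean = 20.4000
Squared deviations: 54.7600, 207.3600, 31.3600, 1.9600, 309.7600
Sum = 605.2000
Variance = 605.2000/5 = 121.0400

Variance = 121.0400


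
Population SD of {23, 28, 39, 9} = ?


Mean = 24.7500
Variance = 116.1875
SD = sqrt(116.1875) = 10.7790

SD = 10.7790


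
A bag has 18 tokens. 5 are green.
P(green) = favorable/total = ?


P = 5/18 = 0.2778

P = 0.2778


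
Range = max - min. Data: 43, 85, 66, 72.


Max = 85, Min = 43
Range = 85 - 43 = 42

Range = 42


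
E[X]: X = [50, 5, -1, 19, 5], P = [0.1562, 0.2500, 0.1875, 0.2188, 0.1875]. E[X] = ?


E[X] = 50*0.1562 + 5*0.2500 - 1*0.1875 + 19*0.2188 + 5*0.1875
= 7.8100 + 1.2500 - 0.1875 + 4.1572 + 0.9375
= 13.9672

E[X] = 13.9672


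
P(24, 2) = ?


P(24,2) = 24!/22!
= 620448401733239439360000/1124000727777607680000
= 552

P(24,2) = 552


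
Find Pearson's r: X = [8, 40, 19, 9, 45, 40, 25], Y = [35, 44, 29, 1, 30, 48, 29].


Mean X = 26.5714, Mean Y = 30.8571
SD X = 14.211234, SD Y = 14.055284
Cov = 122.224490
r = 122.224490/(14.211234*14.055284) = 0.6119

r = 0.6119


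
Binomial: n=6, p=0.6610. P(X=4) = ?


C(6,4) = 15
p^4 = 0.190900
(1-p)^2 = 0.114921
P = 15 * 0.190900 * 0.114921 = 0.3291

P(X=4) = 0.3291


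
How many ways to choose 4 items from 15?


C(15,4) = 15!/(4! × 11!)
= 1307674368000/(24 × 39916800)
= 1365

C(15,4) = 1365


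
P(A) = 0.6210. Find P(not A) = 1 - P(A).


P(not A) = 1 - 0.6210 = 0.3790

P(not A) = 0.3790


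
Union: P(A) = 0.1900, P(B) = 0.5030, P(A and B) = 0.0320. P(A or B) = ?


P(A∪B) = 0.1900 + 0.5030 - 0.0320
= 0.6930 - 0.0320
= 0.6610

P(A∪B) = 0.6610


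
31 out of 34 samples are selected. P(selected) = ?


P = 31/34 = 0.9118

P = 0.9118


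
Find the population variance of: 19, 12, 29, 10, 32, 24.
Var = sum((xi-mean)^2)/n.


Mean = 21.0000
Squared deviations: 4.0000, 81.0000, 64.0000, 121.0000, 121.0000, 9.0000
Sum = 400.0000
Variance = 400.0000/6 = 66.6667

Variance = 66.6667


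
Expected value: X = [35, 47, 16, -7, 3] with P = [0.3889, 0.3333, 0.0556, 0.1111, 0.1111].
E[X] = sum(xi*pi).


E[X] = 35*0.3889 + 47*0.3333 + 16*0.0556 - 7*0.1111 + 3*0.1111
= 13.6115 + 15.6651 + 0.8896 - 0.7777 + 0.3333
= 29.7218

E[X] = 29.7218


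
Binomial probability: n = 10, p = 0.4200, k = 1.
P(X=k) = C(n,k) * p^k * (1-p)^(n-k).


C(10,1) = 10
p^1 = 0.420000
(1-p)^9 = 0.007428
P = 10 * 0.420000 * 0.007428 = 0.0312

P(X=1) = 0.0312


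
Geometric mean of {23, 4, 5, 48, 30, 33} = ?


Product = 23 × 4 × 5 × 48 × 30 × 33 = 21859200
GM = 21859200^(1/6) = 16.7214

GM = 16.7214


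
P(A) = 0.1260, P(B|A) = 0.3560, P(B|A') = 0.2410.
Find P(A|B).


P(B) = P(B|A)*P(A) + P(B|A')*P(A')
= 0.3560*0.1260 + 0.2410*0.8740
= 0.044856 + 0.210634 = 0.255490
P(A|B) = 0.044856/0.255490 = 0.1756

P(A|B) = 0.1756


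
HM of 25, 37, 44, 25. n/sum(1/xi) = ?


Sum of reciprocals = 1/25 + 1/37 + 1/44 + 1/25 = 0.129754
HM = 4/0.129754 = 30.8275

HM = 30.8275


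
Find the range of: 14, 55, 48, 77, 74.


Max = 77, Min = 14
Range = 77 - 14 = 63

Range = 63


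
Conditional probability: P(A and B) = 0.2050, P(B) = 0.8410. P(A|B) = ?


P(A|B) = 0.2050/0.8410 = 0.2438

P(A|B) = 0.2438


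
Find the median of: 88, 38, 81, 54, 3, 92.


Sorted: 3, 38, 54, 81, 88, 92
n = 6 (even)
Middle values: 54 and 81
Median = (54+81)/2 = 67.5000

Median = 67.5000


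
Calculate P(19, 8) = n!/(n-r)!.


P(19,8) = 19!/11!
= 121645100408832000/39916800
= 3047466240

P(19,8) = 3047466240


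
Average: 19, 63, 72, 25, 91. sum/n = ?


Sum = 19 + 63 + 72 + 25 + 91 = 270
n = 5
Mean = 270/5 = 54.0000

Mean = 54.0000


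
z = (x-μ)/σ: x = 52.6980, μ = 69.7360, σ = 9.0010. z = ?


z = (52.6980 - 69.7360)/9.0010
= -17.0380/9.0010
= -1.8929

z = -1.8929


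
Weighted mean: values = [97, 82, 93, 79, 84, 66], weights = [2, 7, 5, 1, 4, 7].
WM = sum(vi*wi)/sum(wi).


Numerator = 97*2 + 82*7 + 93*5 + 79*1 + 84*4 + 66*7 = 2110
Denominator = 2 + 7 + 5 + 1 + 4 + 7 = 26
WM = 2110/26 = 81.1538

WM = 81.1538


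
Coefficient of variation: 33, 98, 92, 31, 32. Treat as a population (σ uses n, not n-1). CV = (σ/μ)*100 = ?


Mean = 57.2000
SD = 30.9283
CV = (30.9283/57.2000)*100 = 54.0705%

CV = 54.0705%


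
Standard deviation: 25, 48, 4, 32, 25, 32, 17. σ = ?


Mean = 26.1429
Variance = 160.4082
SD = sqrt(160.4082) = 12.6652

SD = 12.6652


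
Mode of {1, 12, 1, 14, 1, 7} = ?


Frequencies: 1:3, 7:1, 12:1, 14:1
Max frequency = 3
Mode = 1

Mode = 1


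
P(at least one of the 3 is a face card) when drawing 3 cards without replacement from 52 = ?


P(at least one) = 1 - P(none)
P(none) = (40/52) × (39/51) × (38/50) = 0.447059
P(at least one) = 1 - 0.447059 = 0.5529

P = 0.5529


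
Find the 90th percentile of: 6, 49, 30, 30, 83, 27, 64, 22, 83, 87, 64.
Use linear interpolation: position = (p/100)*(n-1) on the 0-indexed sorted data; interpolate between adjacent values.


Sorted: 6, 22, 27, 30, 30, 49, 64, 64, 83, 83, 87
n = 11
Index = 90/100 * 10 = 9.0000
Lower = data[9] = 83, Upper = data[10] = 87
P90 = 83 + 0*(4) = 83.0000

P90 = 83.0000


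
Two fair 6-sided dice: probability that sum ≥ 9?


Total outcomes = 6×6 = 36
Favorable (sum ≥ 9): 10
P = 10/36 = 0.2778

P = 0.2778


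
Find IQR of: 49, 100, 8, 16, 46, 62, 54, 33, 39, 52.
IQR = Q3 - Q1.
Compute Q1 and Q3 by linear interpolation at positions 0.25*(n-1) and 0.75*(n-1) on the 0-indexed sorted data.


Sorted: 8, 16, 33, 39, 46, 49, 52, 54, 62, 100
Q1 (25th %ile) = 34.5000
Q3 (75th %ile) = 53.5000
IQR = 53.5000 - 34.5000 = 19.0000

IQR = 19.0000


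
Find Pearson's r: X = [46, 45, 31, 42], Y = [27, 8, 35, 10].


Mean X = 41.0000, Mean Y = 20.0000
SD X = 5.958188, SD Y = 11.379807
Cov = -43.250000
r = -43.250000/(5.958188*11.379807) = -0.6379

r = -0.6379


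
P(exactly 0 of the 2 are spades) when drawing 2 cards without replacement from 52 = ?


Hypergeometric: P(X=0) = C(13,0)·C(39,2) / C(52,2)
= 1 × 741 / 1326
= 741/1326 = 0.5588

P = 0.5588


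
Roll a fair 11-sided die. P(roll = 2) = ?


Favorable outcomes (roll = 2): 1
Total outcomes = 11
P = 1/11 = 0.0909

P = 0.0909


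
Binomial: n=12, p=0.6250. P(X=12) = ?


C(12,12) = 1
p^12 = 0.003553
(1-p)^0 = 1.000000
P = 1 * 0.003553 * 1.000000 = 0.0036

P(X=12) = 0.0036


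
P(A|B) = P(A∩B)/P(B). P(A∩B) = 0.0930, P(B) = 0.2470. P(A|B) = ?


P(A|B) = 0.0930/0.2470 = 0.3765

P(A|B) = 0.3765


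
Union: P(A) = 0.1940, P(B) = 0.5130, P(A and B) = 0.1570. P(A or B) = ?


P(A∪B) = 0.1940 + 0.5130 - 0.1570
= 0.7070 - 0.1570
= 0.5500

P(A∪B) = 0.5500


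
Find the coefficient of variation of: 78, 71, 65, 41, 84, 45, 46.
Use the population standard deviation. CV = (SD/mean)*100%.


Mean = 61.4286
SD = 16.0966
CV = (16.0966/61.4286)*100 = 26.2038%

CV = 26.2038%


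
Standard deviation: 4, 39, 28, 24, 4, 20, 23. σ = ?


Mean = 20.2857
Variance = 137.3469
SD = sqrt(137.3469) = 11.7195

SD = 11.7195


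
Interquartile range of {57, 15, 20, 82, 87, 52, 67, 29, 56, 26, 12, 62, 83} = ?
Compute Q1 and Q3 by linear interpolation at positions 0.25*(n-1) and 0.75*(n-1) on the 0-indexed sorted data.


Sorted: 12, 15, 20, 26, 29, 52, 56, 57, 62, 67, 82, 83, 87
Q1 (25th %ile) = 26.0000
Q3 (75th %ile) = 67.0000
IQR = 67.0000 - 26.0000 = 41.0000

IQR = 41.0000


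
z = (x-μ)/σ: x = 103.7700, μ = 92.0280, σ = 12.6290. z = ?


z = (103.7700 - 92.0280)/12.6290
= 11.7420/12.6290
= 0.9298

z = 0.9298


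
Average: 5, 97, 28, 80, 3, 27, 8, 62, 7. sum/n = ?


Sum = 5 + 97 + 28 + 80 + 3 + 27 + 8 + 62 + 7 = 317
n = 9
Mean = 317/9 = 35.2222

Mean = 35.2222


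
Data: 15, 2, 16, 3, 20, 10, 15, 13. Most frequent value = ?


Frequencies: 2:1, 3:1, 10:1, 13:1, 15:2, 16:1, 20:1
Max frequency = 2
Mode = 15

Mode = 15


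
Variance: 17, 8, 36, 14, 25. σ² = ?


Mean = 20.0000
Squared deviations: 9.0000, 144.0000, 256.0000, 36.0000, 25.0000
Sum = 470.0000
Variance = 470.0000/5 = 94.0000

Variance = 94.0000


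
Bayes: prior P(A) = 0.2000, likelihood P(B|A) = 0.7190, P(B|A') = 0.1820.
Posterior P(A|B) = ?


P(B) = P(B|A)*P(A) + P(B|A')*P(A')
= 0.7190*0.2000 + 0.1820*0.8000
= 0.143800 + 0.145600 = 0.289400
P(A|B) = 0.143800/0.289400 = 0.4969

P(A|B) = 0.4969


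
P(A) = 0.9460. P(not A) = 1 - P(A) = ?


P(not A) = 1 - 0.9460 = 0.0540

P(not A) = 0.0540


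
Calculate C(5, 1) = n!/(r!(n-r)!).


C(5,1) = 5!/(1! × 4!)
= 120/(1 × 24)
= 5

C(5,1) = 5


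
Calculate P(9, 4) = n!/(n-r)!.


P(9,4) = 9!/5!
= 362880/120
= 3024

P(9,4) = 3024


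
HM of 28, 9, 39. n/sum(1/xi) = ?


Sum of reciprocals = 1/28 + 1/9 + 1/39 = 0.172466
HM = 3/0.172466 = 17.3947

HM = 17.3947


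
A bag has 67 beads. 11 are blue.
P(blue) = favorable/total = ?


P = 11/67 = 0.1642

P = 0.1642
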